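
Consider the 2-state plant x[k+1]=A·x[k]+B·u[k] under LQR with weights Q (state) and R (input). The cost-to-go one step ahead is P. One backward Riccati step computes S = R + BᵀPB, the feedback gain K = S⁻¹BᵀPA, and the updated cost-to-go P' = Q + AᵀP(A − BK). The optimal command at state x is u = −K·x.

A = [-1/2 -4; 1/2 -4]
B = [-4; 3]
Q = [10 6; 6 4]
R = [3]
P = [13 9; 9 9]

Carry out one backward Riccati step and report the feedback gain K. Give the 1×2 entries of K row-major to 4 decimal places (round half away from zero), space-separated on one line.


0.1053 1.7895

BᵀP = [-25.0000 -9.0000]
S = R + BᵀPB = [3] + [73.0000] = [76.0000]
BᵀPA = [8.0000 136.0000]
K = S⁻¹·BᵀPA = [0.1053 1.7895]
A−BK = [-0.0789 3.1579; 0.1842 -9.3684]
AᵀP(A−BK) = [0.1579 -6.3158; -6.3158 396.6316]
P' = Q + AᵀP(A−BK) = [10.1579 -0.3158; -0.3158 400.6316]
tr(P') = 410.7895


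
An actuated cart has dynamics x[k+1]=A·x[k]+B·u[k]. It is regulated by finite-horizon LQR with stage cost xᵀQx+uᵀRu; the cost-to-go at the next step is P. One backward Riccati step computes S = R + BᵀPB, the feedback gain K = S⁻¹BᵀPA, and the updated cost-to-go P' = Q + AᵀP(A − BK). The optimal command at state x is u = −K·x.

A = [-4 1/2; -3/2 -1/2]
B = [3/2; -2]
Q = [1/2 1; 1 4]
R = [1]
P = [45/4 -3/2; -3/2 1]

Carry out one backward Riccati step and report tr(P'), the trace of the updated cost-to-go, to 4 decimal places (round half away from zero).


BᵀP = [19.8750 -4.2500]
S = R + BᵀPB = [1] + [38.3125] = [39.3125]
BᵀPA = [-73.1250 12.0625]
K = S⁻¹·BᵀPA = [-1.8601 0.3068]
A−BK = [-1.2099 0.0397; -5.2202 0.1137]
AᵀP(A−BK) = [28.2305 -1.1876; -1.1876 0.1113]
P' = Q + AᵀP(A−BK) = [28.7305 -0.1876; -0.1876 4.1113]
tr(P') = 32.8418

32.8418


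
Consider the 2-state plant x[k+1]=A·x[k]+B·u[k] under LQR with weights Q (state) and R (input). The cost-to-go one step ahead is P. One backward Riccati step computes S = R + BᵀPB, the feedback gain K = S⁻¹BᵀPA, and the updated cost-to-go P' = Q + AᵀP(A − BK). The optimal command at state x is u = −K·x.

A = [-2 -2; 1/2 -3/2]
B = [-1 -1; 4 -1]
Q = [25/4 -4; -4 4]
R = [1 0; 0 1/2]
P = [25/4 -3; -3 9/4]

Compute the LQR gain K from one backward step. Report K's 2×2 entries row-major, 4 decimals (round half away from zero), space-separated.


0.5196 0.1347 1.2092 1.5111

BᵀP = [-18.2500 12.0000; -3.2500 0.7500]
S = R + BᵀPB = [1 0; 0 1/2] + [66.2500 6.2500; 6.2500 2.5000] = [67.2500 6.2500; 6.2500 3.0000]
BᵀPA = [42.5000 18.5000; 6.8750 5.3750]
K = S⁻¹·BᵀPA = [0.5196 0.1347; 1.2092 1.5111]
A−BK = [-0.2712 -0.3542; -0.3692 -0.5275]
AᵀP(A−BK) = [1.1667 1.2007; 1.2007 1.4490]
P' = Q + AᵀP(A−BK) = [7.4167 -2.7993; -2.7993 5.4490]
tr(P') = 12.8657


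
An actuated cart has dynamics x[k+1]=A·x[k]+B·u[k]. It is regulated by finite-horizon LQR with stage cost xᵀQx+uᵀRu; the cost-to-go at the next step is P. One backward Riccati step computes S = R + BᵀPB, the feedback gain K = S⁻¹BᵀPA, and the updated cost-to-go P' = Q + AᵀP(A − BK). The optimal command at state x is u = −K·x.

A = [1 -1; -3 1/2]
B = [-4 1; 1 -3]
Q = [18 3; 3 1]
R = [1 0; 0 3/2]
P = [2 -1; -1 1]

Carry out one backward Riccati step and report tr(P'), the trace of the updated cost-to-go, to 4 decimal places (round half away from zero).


BᵀP = [-9.0000 5.0000; 5.0000 -4.0000]
S = R + BᵀPB = [1 0; 0 3/2] + [41.0000 -24.0000; -24.0000 17.0000] = [42.0000 -24.0000; -24.0000 18.5000]
BᵀPA = [-24.0000 11.5000; 17.0000 -7.0000]
K = S⁻¹·BᵀPA = [-0.1791 0.2226; 0.6866 -0.0896]
A−BK = [-0.4030 -0.0199; -0.7612 0.0087]
AᵀP(A−BK) = [1.0299 -0.1343; -0.1343 0.0628]
P' = Q + AᵀP(A−BK) = [19.0299 2.8657; 2.8657 1.0628]
tr(P') = 20.0927

20.0927


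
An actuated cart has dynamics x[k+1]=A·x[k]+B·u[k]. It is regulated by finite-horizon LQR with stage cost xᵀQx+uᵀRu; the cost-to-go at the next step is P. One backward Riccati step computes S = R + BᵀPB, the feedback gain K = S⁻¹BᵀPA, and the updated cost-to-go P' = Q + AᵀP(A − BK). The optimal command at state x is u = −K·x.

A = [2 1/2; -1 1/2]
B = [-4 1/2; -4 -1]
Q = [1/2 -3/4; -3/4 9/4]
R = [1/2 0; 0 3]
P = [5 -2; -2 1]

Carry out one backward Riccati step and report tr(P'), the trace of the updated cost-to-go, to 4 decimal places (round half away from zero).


BᵀP = [-12.0000 4.0000; 4.5000 -2.0000]
S = R + BᵀPB = [1/2 0; 0 3] + [32.0000 -10.0000; -10.0000 4.2500] = [32.5000 -10.0000; -10.0000 7.2500]
BᵀPA = [-28.0000 -4.0000; 11.0000 1.2500]
K = S⁻¹·BᵀPA = [-0.6857 -0.1217; 0.5714 0.0046]
A−BK = [-1.0286 0.0111; -3.1714 0.0180]
AᵀP(A−BK) = [3.5143 0.0429; 0.0429 0.0076]
P' = Q + AᵀP(A−BK) = [4.0143 -0.7071; -0.7071 2.2576]
tr(P') = 6.2719

6.2719


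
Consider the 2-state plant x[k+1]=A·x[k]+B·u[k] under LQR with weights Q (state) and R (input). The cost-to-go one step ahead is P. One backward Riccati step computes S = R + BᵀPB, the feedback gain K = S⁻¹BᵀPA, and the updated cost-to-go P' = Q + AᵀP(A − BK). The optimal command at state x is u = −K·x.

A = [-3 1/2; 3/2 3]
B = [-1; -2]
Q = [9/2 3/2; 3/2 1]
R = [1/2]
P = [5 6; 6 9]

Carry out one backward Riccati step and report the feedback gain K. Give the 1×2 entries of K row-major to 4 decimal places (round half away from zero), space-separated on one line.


BᵀP = [-17.0000 -24.0000]
S = R + BᵀPB = [1/2] + [65.0000] = [65.5000]
BᵀPA = [15.0000 -80.5000]
K = S⁻¹·BᵀPA = [0.2290 -1.2290]
A−BK = [-2.7710 -0.7290; 1.9580 0.5420]
AᵀP(A−BK) = [7.8149 1.9351; 1.9351 1.3149]
P' = Q + AᵀP(A−BK) = [12.3149 3.4351; 3.4351 2.3149]
tr(P') = 14.6298

0.2290 -1.2290


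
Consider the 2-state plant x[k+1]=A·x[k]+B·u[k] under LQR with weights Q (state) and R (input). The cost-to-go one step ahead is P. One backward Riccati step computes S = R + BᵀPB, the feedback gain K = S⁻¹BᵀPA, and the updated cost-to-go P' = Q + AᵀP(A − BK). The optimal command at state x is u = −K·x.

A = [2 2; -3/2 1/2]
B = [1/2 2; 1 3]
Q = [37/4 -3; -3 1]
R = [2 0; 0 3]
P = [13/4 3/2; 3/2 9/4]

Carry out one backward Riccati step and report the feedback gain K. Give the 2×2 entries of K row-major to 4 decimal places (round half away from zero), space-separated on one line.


-0.1420 0.0858 0.1759 0.4713

BᵀP = [3.1250 3.0000; 11.0000 9.7500]
S = R + BᵀPB = [2 0; 0 3] + [4.5625 15.2500; 15.2500 51.2500] = [6.5625 15.2500; 15.2500 54.2500]
BᵀPA = [1.7500 7.7500; 7.3750 26.8750]
K = S⁻¹·BᵀPA = [-0.1420 0.0858; 0.1759 0.4713]
A−BK = [1.7193 1.0146; -1.8856 -0.9996]
AᵀP(A−BK) = [8.0140 4.6867; 4.6867 3.2321]
P' = Q + AᵀP(A−BK) = [17.2640 1.6867; 1.6867 4.2321]
tr(P') = 21.4961


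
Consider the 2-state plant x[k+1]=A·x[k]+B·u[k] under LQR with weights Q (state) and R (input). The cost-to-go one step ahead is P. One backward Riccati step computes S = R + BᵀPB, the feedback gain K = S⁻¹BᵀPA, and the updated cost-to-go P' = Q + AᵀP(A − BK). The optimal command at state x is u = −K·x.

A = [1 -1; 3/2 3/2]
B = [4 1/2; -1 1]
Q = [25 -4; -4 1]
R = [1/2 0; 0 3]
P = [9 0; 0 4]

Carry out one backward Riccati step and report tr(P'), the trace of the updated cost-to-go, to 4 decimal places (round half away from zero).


32.8802

BᵀP = [36.0000 -4.0000; 4.5000 4.0000]
S = R + BᵀPB = [1/2 0; 0 3] + [148.0000 14.0000; 14.0000 6.2500] = [148.5000 14.0000; 14.0000 9.2500]
BᵀPA = [30.0000 -42.0000; 10.5000 1.5000]
K = S⁻¹·BᵀPA = [0.1108 -0.3477; 0.9674 0.6885]
A−BK = [0.0730 0.0467; 0.6434 0.4638]
AᵀP(A−BK) = [4.5177 3.2032; 3.2032 2.3625]
P' = Q + AᵀP(A−BK) = [29.5177 -0.7968; -0.7968 3.3625]
tr(P') = 32.8802


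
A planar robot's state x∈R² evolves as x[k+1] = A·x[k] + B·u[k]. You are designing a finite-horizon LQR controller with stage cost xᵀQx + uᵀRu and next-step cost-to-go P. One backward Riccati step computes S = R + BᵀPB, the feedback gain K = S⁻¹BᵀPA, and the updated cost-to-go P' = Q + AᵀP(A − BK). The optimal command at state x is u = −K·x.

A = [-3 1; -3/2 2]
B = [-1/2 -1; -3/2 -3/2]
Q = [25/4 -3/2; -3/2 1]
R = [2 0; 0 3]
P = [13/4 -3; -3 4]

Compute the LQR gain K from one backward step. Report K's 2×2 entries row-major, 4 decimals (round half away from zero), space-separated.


-0.4766 -0.6477 0.4155 -0.3585

BᵀP = [2.8750 -4.5000; 1.2500 -3.0000]
S = R + BᵀPB = [2 0; 0 3] + [5.3125 3.8750; 3.8750 3.2500] = [7.3125 3.8750; 3.8750 6.2500]
BᵀPA = [-1.8750 -6.1250; 0.7500 -4.7500]
K = S⁻¹·BᵀPA = [-0.4766 -0.6477; 0.4155 -0.3585]
A−BK = [-2.8228 0.3177; -1.5916 0.4908]
AᵀP(A−BK) = [10.0448 -0.1955; -0.1955 1.5804]
P' = Q + AᵀP(A−BK) = [16.2948 -1.6955; -1.6955 2.5804]
tr(P') = 18.8753


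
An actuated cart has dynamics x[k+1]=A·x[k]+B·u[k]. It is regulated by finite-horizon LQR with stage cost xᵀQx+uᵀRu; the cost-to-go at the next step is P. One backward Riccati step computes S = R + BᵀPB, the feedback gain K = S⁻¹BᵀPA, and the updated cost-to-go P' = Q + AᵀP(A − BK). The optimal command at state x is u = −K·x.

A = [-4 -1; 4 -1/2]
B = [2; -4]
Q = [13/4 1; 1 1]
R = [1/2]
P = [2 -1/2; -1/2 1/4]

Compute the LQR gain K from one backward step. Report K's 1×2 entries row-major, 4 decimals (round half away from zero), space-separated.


-1.5610 -0.2439

BᵀP = [6.0000 -2.0000]
S = R + BᵀPB = [1/2] + [20.0000] = [20.5000]
BᵀPA = [-32.0000 -5.0000]
K = S⁻¹·BᵀPA = [-1.5610 -0.2439]
A−BK = [-0.8780 -0.5122; -2.2439 -1.4756]
AᵀP(A−BK) = [2.0488 0.6951; 0.6951 0.3430]
P' = Q + AᵀP(A−BK) = [5.2988 1.6951; 1.6951 1.3430]
tr(P') = 6.6418


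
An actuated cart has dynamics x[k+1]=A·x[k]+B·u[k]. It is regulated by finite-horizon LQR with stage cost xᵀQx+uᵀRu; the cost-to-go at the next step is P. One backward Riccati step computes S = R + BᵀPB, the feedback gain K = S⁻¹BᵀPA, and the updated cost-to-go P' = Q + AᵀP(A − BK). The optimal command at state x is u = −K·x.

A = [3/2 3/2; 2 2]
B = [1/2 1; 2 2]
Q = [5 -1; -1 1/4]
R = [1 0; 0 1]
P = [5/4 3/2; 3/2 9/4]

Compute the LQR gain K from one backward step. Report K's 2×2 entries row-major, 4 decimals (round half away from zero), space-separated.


0.5104 0.5104 0.6473 0.6473

BᵀP = [3.6250 5.2500; 4.2500 6.0000]
S = R + BᵀPB = [1 0; 0 1] + [12.3125 14.1250; 14.1250 16.2500] = [13.3125 14.1250; 14.1250 17.2500]
BᵀPA = [15.9375 15.9375; 18.3750 18.3750]
K = S⁻¹·BᵀPA = [0.5104 0.5104; 0.6473 0.6473]
A−BK = [0.5975 0.5975; -0.3154 -0.3154]
AᵀP(A−BK) = [0.7842 0.7842; 0.7842 0.7842]
P' = Q + AᵀP(A−BK) = [5.7842 -0.2158; -0.2158 1.0342]
tr(P') = 6.8185


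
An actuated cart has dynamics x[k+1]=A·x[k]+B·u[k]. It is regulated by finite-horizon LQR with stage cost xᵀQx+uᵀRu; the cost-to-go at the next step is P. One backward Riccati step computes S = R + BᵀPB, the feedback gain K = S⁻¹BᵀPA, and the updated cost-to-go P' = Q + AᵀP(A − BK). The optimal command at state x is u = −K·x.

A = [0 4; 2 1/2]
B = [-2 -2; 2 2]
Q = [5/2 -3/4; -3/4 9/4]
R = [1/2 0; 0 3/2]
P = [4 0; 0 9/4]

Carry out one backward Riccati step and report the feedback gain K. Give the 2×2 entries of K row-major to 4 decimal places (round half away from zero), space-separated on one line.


0.2660 -0.8793 0.0887 -0.2931

BᵀP = [-8.0000 4.5000; -8.0000 4.5000]
S = R + BᵀPB = [1/2 0; 0 3/2] + [25.0000 25.0000; 25.0000 25.0000] = [25.5000 25.0000; 25.0000 26.5000]
BᵀPA = [9.0000 -29.7500; 9.0000 -29.7500]
K = S⁻¹·BᵀPA = [0.2660 -0.8793; 0.0887 -0.2931]
A−BK = [0.7094 1.6552; 1.2906 2.8448]
AᵀP(A−BK) = [5.8079 12.8017; 12.8017 29.6832]
P' = Q + AᵀP(A−BK) = [8.3079 12.0517; 12.0517 31.9332]
tr(P') = 40.2411


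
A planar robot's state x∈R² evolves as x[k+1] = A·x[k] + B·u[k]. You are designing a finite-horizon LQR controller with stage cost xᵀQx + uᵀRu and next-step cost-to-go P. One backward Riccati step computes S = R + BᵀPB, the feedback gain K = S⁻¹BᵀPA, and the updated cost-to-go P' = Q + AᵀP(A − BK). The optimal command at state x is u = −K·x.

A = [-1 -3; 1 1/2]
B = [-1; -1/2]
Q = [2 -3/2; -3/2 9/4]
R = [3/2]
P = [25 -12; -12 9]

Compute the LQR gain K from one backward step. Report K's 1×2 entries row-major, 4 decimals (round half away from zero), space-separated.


1.5821 3.6269

BᵀP = [-19.0000 7.5000]
S = R + BᵀPB = [3/2] + [15.2500] = [16.7500]
BᵀPA = [26.5000 60.7500]
K = S⁻¹·BᵀPA = [1.5821 3.6269]
A−BK = [0.5821 0.6269; 1.7910 2.3134]
AᵀP(A−BK) = [16.0746 25.3881; 25.3881 42.9179]
P' = Q + AᵀP(A−BK) = [18.0746 23.8881; 23.8881 45.1679]
tr(P') = 63.2425


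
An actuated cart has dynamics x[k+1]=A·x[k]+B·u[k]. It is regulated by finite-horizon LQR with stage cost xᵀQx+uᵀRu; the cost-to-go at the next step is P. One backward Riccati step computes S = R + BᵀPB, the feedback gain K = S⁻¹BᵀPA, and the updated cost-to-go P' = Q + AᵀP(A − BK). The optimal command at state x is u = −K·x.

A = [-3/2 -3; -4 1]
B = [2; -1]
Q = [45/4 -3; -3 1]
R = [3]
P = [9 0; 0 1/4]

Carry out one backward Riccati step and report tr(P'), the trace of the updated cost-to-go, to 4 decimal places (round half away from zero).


BᵀP = [18.0000 -0.2500]
S = R + BᵀPB = [3] + [36.2500] = [39.2500]
BᵀPA = [-26.0000 -54.2500]
K = S⁻¹·BᵀPA = [-0.6624 -1.3822]
A−BK = [-0.1752 -0.2357; -4.6624 -0.3822]
AᵀP(A−BK) = [7.0271 3.5637; 3.5637 6.2675]
P' = Q + AᵀP(A−BK) = [18.2771 0.5637; 0.5637 7.2675]
tr(P') = 25.5446

25.5446


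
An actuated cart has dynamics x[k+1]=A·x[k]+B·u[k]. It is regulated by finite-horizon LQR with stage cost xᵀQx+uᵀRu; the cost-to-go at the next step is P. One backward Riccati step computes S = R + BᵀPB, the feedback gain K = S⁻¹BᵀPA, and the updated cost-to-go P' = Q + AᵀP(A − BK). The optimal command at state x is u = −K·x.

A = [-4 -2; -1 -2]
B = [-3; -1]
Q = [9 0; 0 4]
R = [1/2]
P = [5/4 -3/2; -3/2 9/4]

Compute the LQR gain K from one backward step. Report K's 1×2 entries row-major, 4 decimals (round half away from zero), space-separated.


1.3500 0.0000

BᵀP = [-2.2500 2.2500]
S = R + BᵀPB = [1/2] + [4.5000] = [5.0000]
BᵀPA = [6.7500 0.0000]
K = S⁻¹·BᵀPA = [1.3500 0.0000]
A−BK = [0.0500 -2.0000; 0.3500 -2.0000]
AᵀP(A−BK) = [1.1375 -0.5000; -0.5000 2.0000]
P' = Q + AᵀP(A−BK) = [10.1375 -0.5000; -0.5000 6.0000]
tr(P') = 16.1375


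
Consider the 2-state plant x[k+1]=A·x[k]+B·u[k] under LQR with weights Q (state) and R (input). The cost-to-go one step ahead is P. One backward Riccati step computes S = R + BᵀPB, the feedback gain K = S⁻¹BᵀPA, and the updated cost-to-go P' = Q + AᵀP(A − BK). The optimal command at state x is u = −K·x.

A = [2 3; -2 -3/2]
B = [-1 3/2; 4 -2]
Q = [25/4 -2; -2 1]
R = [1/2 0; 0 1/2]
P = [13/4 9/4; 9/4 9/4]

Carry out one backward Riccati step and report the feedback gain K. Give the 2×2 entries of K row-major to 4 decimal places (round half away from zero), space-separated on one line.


0.1657 0.7728 1.1495 1.9864

BᵀP = [5.7500 6.7500; 0.3750 -1.1250]
S = R + BᵀPB = [1/2 0; 0 1/2] + [21.2500 -4.8750; -4.8750 2.8125] = [21.7500 -4.8750; -4.8750 3.3125]
BᵀPA = [-2.0000 7.1250; 3.0000 2.8125]
K = S⁻¹·BᵀPA = [0.1657 0.7728; 1.1495 1.9864]
A−BK = [0.4414 0.7932; -0.3638 -0.6184]
AᵀP(A−BK) = [0.8828 1.5864; 1.5864 2.9694]
P' = Q + AᵀP(A−BK) = [7.1328 -0.4136; -0.4136 3.9694]
tr(P') = 11.1023


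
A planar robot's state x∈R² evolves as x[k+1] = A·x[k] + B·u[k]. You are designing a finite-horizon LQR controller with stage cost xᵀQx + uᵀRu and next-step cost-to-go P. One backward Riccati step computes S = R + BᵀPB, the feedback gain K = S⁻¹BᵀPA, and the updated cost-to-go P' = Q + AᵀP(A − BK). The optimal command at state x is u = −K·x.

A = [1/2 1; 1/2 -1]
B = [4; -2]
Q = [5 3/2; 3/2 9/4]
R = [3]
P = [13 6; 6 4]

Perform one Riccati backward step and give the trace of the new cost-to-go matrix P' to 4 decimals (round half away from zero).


BᵀP = [40.0000 16.0000]
S = R + BᵀPB = [3] + [128.0000] = [131.0000]
BᵀPA = [28.0000 24.0000]
K = S⁻¹·BᵀPA = [0.2137 0.1832]
A−BK = [-0.3550 0.2672; 0.9275 -0.6336]
AᵀP(A−BK) = [1.2653 -0.6298; -0.6298 0.6031]
P' = Q + AᵀP(A−BK) = [6.2653 0.8702; 0.8702 2.8531]
tr(P') = 9.1183

9.1183


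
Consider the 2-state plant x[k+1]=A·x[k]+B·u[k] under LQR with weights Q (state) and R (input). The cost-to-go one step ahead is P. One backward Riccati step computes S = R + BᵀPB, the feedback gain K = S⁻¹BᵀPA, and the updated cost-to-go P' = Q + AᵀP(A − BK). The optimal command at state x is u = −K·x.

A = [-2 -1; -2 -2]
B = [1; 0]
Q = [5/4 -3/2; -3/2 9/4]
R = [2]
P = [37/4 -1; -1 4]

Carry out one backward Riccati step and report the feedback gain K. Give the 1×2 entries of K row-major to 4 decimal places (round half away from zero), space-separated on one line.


-1.4667 -0.6444

BᵀP = [9.2500 -1.0000]
S = R + BᵀPB = [2] + [9.2500] = [11.2500]
BᵀPA = [-16.5000 -7.2500]
K = S⁻¹·BᵀPA = [-1.4667 -0.6444]
A−BK = [-0.5333 -0.3556; -2.0000 -2.0000]
AᵀP(A−BK) = [20.8000 17.8667; 17.8667 16.5778]
P' = Q + AᵀP(A−BK) = [22.0500 16.3667; 16.3667 18.8278]
tr(P') = 40.8778


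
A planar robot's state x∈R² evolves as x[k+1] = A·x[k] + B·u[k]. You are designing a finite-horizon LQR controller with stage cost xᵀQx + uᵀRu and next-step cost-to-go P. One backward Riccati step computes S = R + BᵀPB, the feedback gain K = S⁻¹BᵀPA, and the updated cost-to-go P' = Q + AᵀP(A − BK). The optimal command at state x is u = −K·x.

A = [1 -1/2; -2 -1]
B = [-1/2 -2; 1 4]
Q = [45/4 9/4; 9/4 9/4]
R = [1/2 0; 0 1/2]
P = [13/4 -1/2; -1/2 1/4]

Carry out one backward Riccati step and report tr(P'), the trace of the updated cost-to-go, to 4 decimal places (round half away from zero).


BᵀP = [-2.1250 0.5000; -8.5000 2.0000]
S = R + BᵀPB = [1/2 0; 0 1/2] + [1.5625 6.2500; 6.2500 25.0000] = [2.0625 6.2500; 6.2500 25.5000]
BᵀPA = [-3.1250 0.5625; -12.5000 2.2500]
K = S⁻¹·BᵀPA = [-0.1155 0.0208; -0.4619 0.0831]
A−BK = [0.0185 -0.3233; -0.0370 -1.3533]
AᵀP(A−BK) = [0.1155 -0.0208; -0.0208 0.3637]
P' = Q + AᵀP(A−BK) = [11.3655 2.2292; 2.2292 2.6137]
tr(P') = 13.9792

13.9792


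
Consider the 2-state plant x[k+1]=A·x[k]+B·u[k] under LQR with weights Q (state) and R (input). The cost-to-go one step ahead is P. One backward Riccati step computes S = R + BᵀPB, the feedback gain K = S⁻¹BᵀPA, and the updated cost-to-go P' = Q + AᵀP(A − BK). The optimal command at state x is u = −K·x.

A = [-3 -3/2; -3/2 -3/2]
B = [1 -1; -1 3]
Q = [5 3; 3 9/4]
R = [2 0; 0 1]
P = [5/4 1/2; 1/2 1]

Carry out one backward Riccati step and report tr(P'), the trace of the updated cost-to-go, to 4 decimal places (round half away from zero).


24.3707

BᵀP = [0.7500 -0.5000; 0.2500 2.5000]
S = R + BᵀPB = [2 0; 0 1] + [1.2500 -2.2500; -2.2500 7.2500] = [3.2500 -2.2500; -2.2500 8.2500]
BᵀPA = [-1.5000 -0.3750; -4.5000 -4.1250]
K = S⁻¹·BᵀPA = [-1.0345 -0.5690; -0.8276 -0.6552]
A−BK = [-2.7931 -1.5862; -0.0517 -0.1034]
AᵀP(A−BK) = [12.7241 7.4483; 7.4483 4.3966]
P' = Q + AᵀP(A−BK) = [17.7241 10.4483; 10.4483 6.6466]
tr(P') = 24.3707


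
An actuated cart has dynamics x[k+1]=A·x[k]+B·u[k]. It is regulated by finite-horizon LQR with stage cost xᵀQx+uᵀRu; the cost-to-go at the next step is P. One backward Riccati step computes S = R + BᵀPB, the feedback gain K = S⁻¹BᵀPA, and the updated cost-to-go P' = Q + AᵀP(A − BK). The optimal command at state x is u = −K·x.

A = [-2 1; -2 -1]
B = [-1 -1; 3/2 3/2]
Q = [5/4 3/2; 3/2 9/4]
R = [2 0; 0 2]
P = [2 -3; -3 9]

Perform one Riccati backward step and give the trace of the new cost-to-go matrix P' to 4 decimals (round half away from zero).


11.6938

BᵀP = [-6.5000 16.5000; -6.5000 16.5000]
S = R + BᵀPB = [2 0; 0 2] + [31.2500 31.2500; 31.2500 31.2500] = [33.2500 31.2500; 31.2500 33.2500]
BᵀPA = [-20.0000 -23.0000; -20.0000 -23.0000]
K = S⁻¹·BᵀPA = [-0.3101 -0.3566; -0.3101 -0.3566]
A−BK = [-2.6202 0.2868; -1.0698 0.0698]
AᵀP(A−BK) = [7.5969 -0.2636; -0.2636 0.5969]
P' = Q + AᵀP(A−BK) = [8.8469 1.2364; 1.2364 2.8469]
tr(P') = 11.6938


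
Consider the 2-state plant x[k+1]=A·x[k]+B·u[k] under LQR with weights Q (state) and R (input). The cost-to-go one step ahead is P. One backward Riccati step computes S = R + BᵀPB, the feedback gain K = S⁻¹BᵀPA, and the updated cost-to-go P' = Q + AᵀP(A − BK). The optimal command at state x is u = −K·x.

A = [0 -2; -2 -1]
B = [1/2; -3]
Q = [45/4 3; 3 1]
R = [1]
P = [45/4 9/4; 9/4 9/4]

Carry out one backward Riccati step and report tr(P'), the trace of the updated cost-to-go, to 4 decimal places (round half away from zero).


BᵀP = [-1.1250 -5.6250]
S = R + BᵀPB = [1] + [16.3125] = [17.3125]
BᵀPA = [11.2500 7.8750]
K = S⁻¹·BᵀPA = [0.6498 0.4549]
A−BK = [-0.3249 -2.2274; -0.0505 0.3646]
AᵀP(A−BK) = [1.6895 8.3827; 8.3827 52.6679]
P' = Q + AᵀP(A−BK) = [12.9395 11.3827; 11.3827 53.6679]
tr(P') = 66.6074

66.6074


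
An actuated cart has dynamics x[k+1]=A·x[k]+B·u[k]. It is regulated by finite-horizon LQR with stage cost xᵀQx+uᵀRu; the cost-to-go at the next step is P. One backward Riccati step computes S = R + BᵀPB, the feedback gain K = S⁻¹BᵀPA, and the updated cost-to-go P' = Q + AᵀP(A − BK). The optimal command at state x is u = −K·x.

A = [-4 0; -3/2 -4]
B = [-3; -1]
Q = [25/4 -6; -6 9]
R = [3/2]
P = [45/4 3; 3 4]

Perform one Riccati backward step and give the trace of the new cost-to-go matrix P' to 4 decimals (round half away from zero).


60.3522

BᵀP = [-36.7500 -13.0000]
S = R + BᵀPB = [3/2] + [123.2500] = [124.7500]
BᵀPA = [166.5000 52.0000]
K = S⁻¹·BᵀPA = [1.3347 0.4168]
A−BK = [0.0040 1.2505; -0.1653 -3.5832]
AᵀP(A−BK) = [2.7776 2.5972; 2.5972 42.3246]
P' = Q + AᵀP(A−BK) = [9.0276 -3.4028; -3.4028 51.3246]
tr(P') = 60.3522


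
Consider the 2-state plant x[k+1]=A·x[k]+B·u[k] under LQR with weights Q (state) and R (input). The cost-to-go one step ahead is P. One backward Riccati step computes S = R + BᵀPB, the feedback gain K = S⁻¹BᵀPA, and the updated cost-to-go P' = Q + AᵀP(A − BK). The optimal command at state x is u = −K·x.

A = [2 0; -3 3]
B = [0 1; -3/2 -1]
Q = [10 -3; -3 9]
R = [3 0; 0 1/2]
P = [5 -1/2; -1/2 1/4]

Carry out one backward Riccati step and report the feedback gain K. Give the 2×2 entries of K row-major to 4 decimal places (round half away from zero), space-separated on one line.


0.1235 -0.2222 1.9424 -0.2963

BᵀP = [0.7500 -0.3750; 5.5000 -0.7500]
S = R + BᵀPB = [3 0; 0 1/2] + [0.5625 1.1250; 1.1250 6.2500] = [3.5625 1.1250; 1.1250 6.7500]
BᵀPA = [2.6250 -1.1250; 13.2500 -2.2500]
K = S⁻¹·BᵀPA = [0.1235 -0.2222; 1.9424 -0.2963]
A−BK = [0.0576 0.2963; -0.8724 2.3704]
AᵀP(A−BK) = [2.1893 -0.7407; -0.7407 1.3333]
P' = Q + AᵀP(A−BK) = [12.1893 -3.7407; -3.7407 10.3333]
tr(P') = 22.5226


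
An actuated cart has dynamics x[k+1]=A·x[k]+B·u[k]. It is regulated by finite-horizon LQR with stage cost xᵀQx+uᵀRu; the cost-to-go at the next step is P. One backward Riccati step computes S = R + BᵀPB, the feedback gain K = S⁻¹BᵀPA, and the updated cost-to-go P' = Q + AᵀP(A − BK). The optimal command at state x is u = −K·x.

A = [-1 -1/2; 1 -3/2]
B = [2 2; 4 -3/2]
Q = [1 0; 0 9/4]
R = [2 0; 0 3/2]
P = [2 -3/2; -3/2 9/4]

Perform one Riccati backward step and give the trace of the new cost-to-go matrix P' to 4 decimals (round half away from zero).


3.8825

BᵀP = [-2.0000 6.0000; 6.2500 -6.3750]
S = R + BᵀPB = [2 0; 0 3/2] + [20.0000 -13.0000; -13.0000 22.0625] = [22.0000 -13.0000; -13.0000 23.5625]
BᵀPA = [8.0000 -8.0000; -12.6250 6.4375]
K = S⁻¹·BᵀPA = [0.0698 -0.3000; -0.4973 0.1077]
A−BK = [-0.1449 -0.1154; -0.0250 -0.1385]
AᵀP(A−BK) = [0.4132 -0.1154; -0.1154 0.2192]
P' = Q + AᵀP(A−BK) = [1.4132 -0.1154; -0.1154 2.4692]
tr(P') = 3.8825


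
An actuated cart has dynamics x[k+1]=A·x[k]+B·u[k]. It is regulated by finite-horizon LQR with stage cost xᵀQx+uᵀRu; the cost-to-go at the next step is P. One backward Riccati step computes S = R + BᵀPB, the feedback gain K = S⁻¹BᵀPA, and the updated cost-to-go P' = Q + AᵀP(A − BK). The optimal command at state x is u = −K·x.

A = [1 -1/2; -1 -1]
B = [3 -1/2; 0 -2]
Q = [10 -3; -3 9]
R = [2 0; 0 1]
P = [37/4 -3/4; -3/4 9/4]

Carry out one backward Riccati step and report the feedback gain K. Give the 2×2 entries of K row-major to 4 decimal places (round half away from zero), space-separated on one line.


0.4002 -0.0868 0.4395 0.4508

BᵀP = [27.7500 -2.2500; -3.1250 -4.1250]
S = R + BᵀPB = [2 0; 0 1] + [83.2500 -9.3750; -9.3750 9.8125] = [85.2500 -9.3750; -9.3750 10.8125]
BᵀPA = [30.0000 -11.6250; 1.0000 5.6875]
K = S⁻¹·BᵀPA = [0.4002 -0.0868; 0.4395 0.4508]
A−BK = [0.0190 -0.0142; -0.1210 -0.0985]
AᵀP(A−BK) = [0.5533 0.1531; 0.1531 0.2398]
P' = Q + AᵀP(A−BK) = [10.5533 -2.8469; -2.8469 9.2398]
tr(P') = 19.7931


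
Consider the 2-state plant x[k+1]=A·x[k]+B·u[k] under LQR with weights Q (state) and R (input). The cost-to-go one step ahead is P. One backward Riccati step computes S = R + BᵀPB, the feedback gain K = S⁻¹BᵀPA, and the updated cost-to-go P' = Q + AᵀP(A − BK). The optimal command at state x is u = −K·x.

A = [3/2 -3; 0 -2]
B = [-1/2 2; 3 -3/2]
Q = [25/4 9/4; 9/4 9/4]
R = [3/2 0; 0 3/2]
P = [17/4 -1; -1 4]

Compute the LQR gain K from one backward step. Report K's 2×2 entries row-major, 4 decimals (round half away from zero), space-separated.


BᵀP = [-5.1250 12.5000; 10.0000 -8.0000]
S = R + BᵀPB = [3/2 0; 0 3/2] + [40.0625 -29.0000; -29.0000 32.0000] = [41.5625 -29.0000; -29.0000 33.5000]
BᵀPA = [-7.6875 -9.6250; 15.0000 -14.0000]
K = S⁻¹·BᵀPA = [0.3219 -1.3212; 0.7264 -1.5616]
A−BK = [0.2081 -0.5373; 0.1240 -0.3788]
AᵀP(A−BK) = [1.1409 -2.8572; -2.8572 7.6705]
P' = Q + AᵀP(A−BK) = [7.3909 -0.6072; -0.6072 9.9205]
tr(P') = 17.3113

0.3219 -1.3212 0.7264 -1.5616


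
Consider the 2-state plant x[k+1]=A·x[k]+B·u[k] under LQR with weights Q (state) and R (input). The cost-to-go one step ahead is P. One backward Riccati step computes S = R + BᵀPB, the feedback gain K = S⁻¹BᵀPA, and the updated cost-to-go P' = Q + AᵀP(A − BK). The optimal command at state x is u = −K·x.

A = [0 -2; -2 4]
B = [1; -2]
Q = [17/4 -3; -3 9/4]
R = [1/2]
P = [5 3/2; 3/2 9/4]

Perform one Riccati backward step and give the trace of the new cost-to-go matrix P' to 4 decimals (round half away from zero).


13.1471

BᵀP = [2.0000 -3.0000]
S = R + BᵀPB = [1/2] + [8.0000] = [8.5000]
BᵀPA = [6.0000 -16.0000]
K = S⁻¹·BᵀPA = [0.7059 -1.8824]
A−BK = [-0.7059 -0.1176; -0.5882 0.2353]
AᵀP(A−BK) = [4.7647 -0.7059; -0.7059 1.8824]
P' = Q + AᵀP(A−BK) = [9.0147 -3.7059; -3.7059 4.1324]
tr(P') = 13.1471


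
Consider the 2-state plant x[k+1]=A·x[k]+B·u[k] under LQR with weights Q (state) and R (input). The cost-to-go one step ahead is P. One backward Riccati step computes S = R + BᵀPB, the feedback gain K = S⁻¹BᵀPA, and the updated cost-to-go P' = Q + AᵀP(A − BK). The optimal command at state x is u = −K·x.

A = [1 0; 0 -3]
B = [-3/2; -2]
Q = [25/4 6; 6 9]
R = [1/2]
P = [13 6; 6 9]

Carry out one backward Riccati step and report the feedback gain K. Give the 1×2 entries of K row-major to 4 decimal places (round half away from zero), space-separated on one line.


BᵀP = [-31.5000 -27.0000]
S = R + BᵀPB = [1/2] + [101.2500] = [101.7500]
BᵀPA = [-31.5000 81.0000]
K = S⁻¹·BᵀPA = [-0.3096 0.7961]
A−BK = [0.5356 1.1941; -0.6192 -1.4079]
AᵀP(A−BK) = [3.2482 7.0762; 7.0762 16.5184]
P' = Q + AᵀP(A−BK) = [9.4982 13.0762; 13.0762 25.5184]
tr(P') = 35.0166

-0.3096 0.7961


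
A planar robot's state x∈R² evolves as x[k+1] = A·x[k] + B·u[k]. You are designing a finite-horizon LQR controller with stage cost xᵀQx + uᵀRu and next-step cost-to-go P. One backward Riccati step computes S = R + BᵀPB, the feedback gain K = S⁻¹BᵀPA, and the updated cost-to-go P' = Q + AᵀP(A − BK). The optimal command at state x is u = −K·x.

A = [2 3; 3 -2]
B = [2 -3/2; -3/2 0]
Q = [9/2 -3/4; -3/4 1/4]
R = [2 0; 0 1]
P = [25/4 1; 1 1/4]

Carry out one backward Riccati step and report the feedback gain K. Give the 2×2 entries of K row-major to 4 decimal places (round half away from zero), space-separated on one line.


0.4032 0.6386 -1.1019 -0.9685

BᵀP = [11.0000 1.6250; -9.3750 -1.5000]
S = R + BᵀPB = [2 0; 0 1] + [19.5625 -16.5000; -16.5000 14.0625] = [21.5625 -16.5000; -16.5000 15.0625]
BᵀPA = [26.8750 29.7500; -23.2500 -25.1250]
K = S⁻¹·BᵀPA = [0.4032 0.6386; -1.1019 -0.9685]
A−BK = [-0.4592 0.2701; 3.6047 -1.0422]
AᵀP(A−BK) = [2.7952 1.3199; 1.3199 1.9181]
P' = Q + AᵀP(A−BK) = [7.2952 0.5699; 0.5699 2.1681]
tr(P') = 9.4632


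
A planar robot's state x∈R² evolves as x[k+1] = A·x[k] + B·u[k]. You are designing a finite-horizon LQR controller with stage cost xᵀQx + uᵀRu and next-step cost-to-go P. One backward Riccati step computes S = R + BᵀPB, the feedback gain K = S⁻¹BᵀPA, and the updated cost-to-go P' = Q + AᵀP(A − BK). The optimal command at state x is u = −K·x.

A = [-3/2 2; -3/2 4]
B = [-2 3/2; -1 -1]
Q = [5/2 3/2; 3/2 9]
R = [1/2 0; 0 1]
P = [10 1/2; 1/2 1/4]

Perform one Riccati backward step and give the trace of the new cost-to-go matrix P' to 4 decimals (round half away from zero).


14.1260

BᵀP = [-20.5000 -1.2500; 14.5000 0.5000]
S = R + BᵀPB = [1/2 0; 0 1] + [42.2500 -29.5000; -29.5000 21.2500] = [42.7500 -29.5000; -29.5000 22.2500]
BᵀPA = [32.6250 -46.0000; -22.5000 31.0000]
K = S⁻¹·BᵀPA = [0.7680 -1.3467; 0.0069 -0.3923]
A−BK = [0.0255 -0.1050; -0.7251 2.2610]
AᵀP(A−BK) = [0.4144 -0.8896; -0.8896 2.2116]
P' = Q + AᵀP(A−BK) = [2.9144 0.6104; 0.6104 11.2116]
tr(P') = 14.1260


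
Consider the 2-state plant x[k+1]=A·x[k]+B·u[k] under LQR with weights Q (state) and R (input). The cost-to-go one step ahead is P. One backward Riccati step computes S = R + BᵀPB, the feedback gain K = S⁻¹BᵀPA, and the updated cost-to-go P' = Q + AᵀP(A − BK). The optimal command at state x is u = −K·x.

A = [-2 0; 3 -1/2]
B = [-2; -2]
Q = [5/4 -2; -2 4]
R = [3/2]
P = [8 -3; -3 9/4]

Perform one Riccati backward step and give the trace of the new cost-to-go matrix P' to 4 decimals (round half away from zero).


BᵀP = [-10.0000 1.5000]
S = R + BᵀPB = [3/2] + [17.0000] = [18.5000]
BᵀPA = [24.5000 -0.7500]
K = S⁻¹·BᵀPA = [1.3243 -0.0405]
A−BK = [0.6486 -0.0811; 5.6486 -0.5811]
AᵀP(A−BK) = [55.8041 -5.3818; -5.3818 0.5321]
P' = Q + AᵀP(A−BK) = [57.0541 -7.3818; -7.3818 4.5321]
tr(P') = 61.5861

61.5861


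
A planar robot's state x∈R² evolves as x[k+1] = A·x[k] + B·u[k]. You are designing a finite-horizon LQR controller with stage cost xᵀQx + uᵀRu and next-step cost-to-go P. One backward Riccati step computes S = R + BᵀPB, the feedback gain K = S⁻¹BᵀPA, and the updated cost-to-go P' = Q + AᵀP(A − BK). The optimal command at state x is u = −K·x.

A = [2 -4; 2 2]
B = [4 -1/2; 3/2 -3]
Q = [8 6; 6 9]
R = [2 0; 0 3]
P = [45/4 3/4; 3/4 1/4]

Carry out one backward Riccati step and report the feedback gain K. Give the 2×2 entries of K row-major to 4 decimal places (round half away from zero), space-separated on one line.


BᵀP = [46.1250 3.3750; -7.8750 -1.1250]
S = R + BᵀPB = [2 0; 0 3] + [189.5625 -33.1875; -33.1875 7.3125] = [191.5625 -33.1875; -33.1875 10.3125]
BᵀPA = [99.0000 -177.7500; -18.0000 29.2500]
K = S⁻¹·BᵀPA = [0.4846 -0.9865; -0.1860 -0.3385]
A−BK = [-0.0313 -0.2231; 0.7152 2.4643]
AᵀP(A−BK) = [0.6787 -0.4256; -0.4256 3.5437]
P' = Q + AᵀP(A−BK) = [8.6787 5.5744; 5.5744 12.5437]
tr(P') = 21.2224

0.4846 -0.9865 -0.1860 -0.3385


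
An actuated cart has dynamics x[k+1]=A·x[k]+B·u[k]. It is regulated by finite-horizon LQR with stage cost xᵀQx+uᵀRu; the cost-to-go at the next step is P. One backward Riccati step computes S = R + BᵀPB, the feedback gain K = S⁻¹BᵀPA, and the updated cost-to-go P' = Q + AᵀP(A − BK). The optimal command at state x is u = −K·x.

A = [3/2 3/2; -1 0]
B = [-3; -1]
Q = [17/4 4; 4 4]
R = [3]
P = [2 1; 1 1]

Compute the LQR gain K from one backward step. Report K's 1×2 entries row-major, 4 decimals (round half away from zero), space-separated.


-0.2321 -0.3750

BᵀP = [-7.0000 -4.0000]
S = R + BᵀPB = [3] + [25.0000] = [28.0000]
BᵀPA = [-6.5000 -10.5000]
K = S⁻¹·BᵀPA = [-0.2321 -0.3750]
A−BK = [0.8036 0.3750; -1.2321 -0.3750]
AᵀP(A−BK) = [0.9911 0.5625; 0.5625 0.5625]
P' = Q + AᵀP(A−BK) = [5.2411 4.5625; 4.5625 4.5625]
tr(P') = 9.8036


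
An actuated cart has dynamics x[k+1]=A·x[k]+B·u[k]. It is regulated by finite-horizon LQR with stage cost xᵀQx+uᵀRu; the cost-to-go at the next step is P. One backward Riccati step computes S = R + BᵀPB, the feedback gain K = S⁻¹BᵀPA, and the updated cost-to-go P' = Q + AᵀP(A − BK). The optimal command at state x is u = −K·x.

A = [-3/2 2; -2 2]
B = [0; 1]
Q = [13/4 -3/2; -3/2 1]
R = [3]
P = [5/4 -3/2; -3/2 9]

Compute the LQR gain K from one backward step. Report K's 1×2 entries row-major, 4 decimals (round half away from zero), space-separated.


BᵀP = [-1.5000 9.0000]
S = R + BᵀPB = [3] + [9.0000] = [12.0000]
BᵀPA = [-15.7500 15.0000]
K = S⁻¹·BᵀPA = [-1.3125 1.2500]
A−BK = [-1.5000 2.0000; -0.6875 0.7500]
AᵀP(A−BK) = [9.1406 -9.5625; -9.5625 10.2500]
P' = Q + AᵀP(A−BK) = [12.3906 -11.0625; -11.0625 11.2500]
tr(P') = 23.6406

-1.3125 1.2500


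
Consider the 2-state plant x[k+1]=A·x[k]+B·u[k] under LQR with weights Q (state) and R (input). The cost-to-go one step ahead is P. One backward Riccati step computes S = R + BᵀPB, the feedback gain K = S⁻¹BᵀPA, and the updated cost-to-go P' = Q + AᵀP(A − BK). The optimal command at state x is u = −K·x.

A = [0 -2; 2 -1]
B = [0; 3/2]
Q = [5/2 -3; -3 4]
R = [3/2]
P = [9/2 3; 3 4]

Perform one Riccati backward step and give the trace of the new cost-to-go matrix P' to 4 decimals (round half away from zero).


BᵀP = [4.5000 6.0000]
S = R + BᵀPB = [3/2] + [9.0000] = [10.5000]
BᵀPA = [12.0000 -15.0000]
K = S⁻¹·BᵀPA = [1.1429 -1.4286]
A−BK = [0.0000 -2.0000; 0.2857 1.1429]
AᵀP(A−BK) = [2.2857 -2.8571; -2.8571 12.5714]
P' = Q + AᵀP(A−BK) = [4.7857 -5.8571; -5.8571 16.5714]
tr(P') = 21.3571

21.3571


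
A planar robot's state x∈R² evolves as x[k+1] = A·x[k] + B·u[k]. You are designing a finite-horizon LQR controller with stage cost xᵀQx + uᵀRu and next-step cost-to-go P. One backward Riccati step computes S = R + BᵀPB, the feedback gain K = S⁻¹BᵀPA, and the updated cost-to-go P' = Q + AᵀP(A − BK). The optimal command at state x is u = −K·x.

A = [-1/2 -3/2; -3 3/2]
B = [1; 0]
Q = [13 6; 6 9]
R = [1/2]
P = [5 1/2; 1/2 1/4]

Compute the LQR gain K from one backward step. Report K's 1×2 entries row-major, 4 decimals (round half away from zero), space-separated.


BᵀP = [5.0000 0.5000]
S = R + BᵀPB = [1/2] + [5.0000] = [5.5000]
BᵀPA = [-4.0000 -6.7500]
K = S⁻¹·BᵀPA = [-0.7273 -1.2273]
A−BK = [0.2273 -0.2727; -3.0000 1.5000]
AᵀP(A−BK) = [2.0909 -0.4091; -0.4091 1.2784]
P' = Q + AᵀP(A−BK) = [15.0909 5.5909; 5.5909 10.2784]
tr(P') = 25.3693

-0.7273 -1.2273


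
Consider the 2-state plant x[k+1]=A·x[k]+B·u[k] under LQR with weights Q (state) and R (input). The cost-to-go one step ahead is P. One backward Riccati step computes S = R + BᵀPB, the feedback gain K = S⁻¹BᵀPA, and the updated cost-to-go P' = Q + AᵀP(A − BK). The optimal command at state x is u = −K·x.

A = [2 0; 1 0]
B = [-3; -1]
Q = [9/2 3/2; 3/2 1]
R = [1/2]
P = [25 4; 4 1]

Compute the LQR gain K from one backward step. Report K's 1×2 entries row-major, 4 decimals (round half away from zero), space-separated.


BᵀP = [-79.0000 -13.0000]
S = R + BᵀPB = [1/2] + [250.0000] = [250.5000]
BᵀPA = [-171.0000 0.0000]
K = S⁻¹·BᵀPA = [-0.6826 0.0000]
A−BK = [-0.0479 0.0000; 0.3174 0.0000]
AᵀP(A−BK) = [0.2695 0.0000; 0.0000 0.0000]
P' = Q + AᵀP(A−BK) = [4.7695 1.5000; 1.5000 1.0000]
tr(P') = 5.7695

-0.6826 0.0000


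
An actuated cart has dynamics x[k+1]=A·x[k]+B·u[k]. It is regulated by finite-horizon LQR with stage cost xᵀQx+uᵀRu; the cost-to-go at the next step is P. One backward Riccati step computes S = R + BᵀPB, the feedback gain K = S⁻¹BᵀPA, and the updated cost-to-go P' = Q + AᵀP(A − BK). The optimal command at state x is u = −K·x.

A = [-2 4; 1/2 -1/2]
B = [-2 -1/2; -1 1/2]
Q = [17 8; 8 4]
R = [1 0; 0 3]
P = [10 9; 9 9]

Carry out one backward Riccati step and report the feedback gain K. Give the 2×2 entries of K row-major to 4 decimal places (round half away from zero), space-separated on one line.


BᵀP = [-29.0000 -27.0000; -0.5000 0.0000]
S = R + BᵀPB = [1 0; 0 3] + [85.0000 1.0000; 1.0000 0.2500] = [86.0000 1.0000; 1.0000 3.2500]
BᵀPA = [44.5000 -102.5000; 1.0000 -2.0000]
K = S⁻¹·BᵀPA = [0.5157 -1.1890; 0.1490 -0.2496]
A−BK = [-0.8941 1.4973; 0.9412 -1.5642]
AᵀP(A−BK) = [1.1519 -2.0918; -2.0918 3.8826]
P' = Q + AᵀP(A−BK) = [18.1519 5.9082; 5.9082 7.8826]
tr(P') = 26.0346

0.5157 -1.1890 0.1490 -0.2496


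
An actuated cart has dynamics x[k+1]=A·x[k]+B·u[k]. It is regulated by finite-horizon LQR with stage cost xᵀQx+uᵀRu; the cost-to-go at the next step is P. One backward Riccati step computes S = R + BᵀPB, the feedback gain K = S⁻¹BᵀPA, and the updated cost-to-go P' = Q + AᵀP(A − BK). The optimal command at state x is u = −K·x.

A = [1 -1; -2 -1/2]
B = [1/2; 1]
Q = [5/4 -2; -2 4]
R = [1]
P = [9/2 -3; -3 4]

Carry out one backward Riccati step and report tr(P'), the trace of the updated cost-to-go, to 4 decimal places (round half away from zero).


29.5900

BᵀP = [-0.7500 2.5000]
S = R + BᵀPB = [1] + [2.1250] = [3.1250]
BᵀPA = [-5.7500 -0.5000]
K = S⁻¹·BᵀPA = [-1.8400 -0.1600]
A−BK = [1.9200 -0.9200; -0.1600 -0.3400]
AᵀP(A−BK) = [21.9200 -5.9200; -5.9200 2.4200]
P' = Q + AᵀP(A−BK) = [23.1700 -7.9200; -7.9200 6.4200]
tr(P') = 29.5900


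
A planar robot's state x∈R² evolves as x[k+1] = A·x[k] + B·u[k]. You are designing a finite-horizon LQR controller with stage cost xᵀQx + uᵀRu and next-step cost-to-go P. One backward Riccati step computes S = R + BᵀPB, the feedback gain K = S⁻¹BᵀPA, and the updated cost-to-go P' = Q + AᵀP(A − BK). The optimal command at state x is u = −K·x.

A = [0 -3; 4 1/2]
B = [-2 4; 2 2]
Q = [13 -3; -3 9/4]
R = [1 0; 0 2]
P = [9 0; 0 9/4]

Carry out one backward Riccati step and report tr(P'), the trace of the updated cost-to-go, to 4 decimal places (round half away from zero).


BᵀP = [-18.0000 4.5000; 36.0000 4.5000]
S = R + BᵀPB = [1 0; 0 2] + [45.0000 -63.0000; -63.0000 153.0000] = [46.0000 -63.0000; -63.0000 155.0000]
BᵀPA = [18.0000 56.2500; 18.0000 -105.7500]
K = S⁻¹·BᵀPA = [1.2414 0.6506; 0.6207 -0.4178]
A−BK = [0.0000 -0.0275; 0.2759 0.0345]
AᵀP(A−BK) = [2.4828 0.3103; 0.3103 0.7819]
P' = Q + AᵀP(A−BK) = [15.4828 -2.6897; -2.6897 3.0319]
tr(P') = 18.5147

18.5147


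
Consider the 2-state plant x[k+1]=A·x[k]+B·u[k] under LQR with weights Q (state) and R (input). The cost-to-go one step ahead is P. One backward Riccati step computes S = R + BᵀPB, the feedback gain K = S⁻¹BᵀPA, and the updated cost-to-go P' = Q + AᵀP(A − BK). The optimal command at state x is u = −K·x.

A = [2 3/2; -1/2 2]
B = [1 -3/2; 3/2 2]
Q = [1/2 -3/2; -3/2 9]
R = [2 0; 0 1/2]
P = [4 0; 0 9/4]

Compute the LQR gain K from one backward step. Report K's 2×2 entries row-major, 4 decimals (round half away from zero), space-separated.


BᵀP = [4.0000 3.3750; -6.0000 4.5000]
S = R + BᵀPB = [2 0; 0 1/2] + [9.0625 0.7500; 0.7500 18.0000] = [11.0625 0.7500; 0.7500 18.5000]
BᵀPA = [6.3125 12.7500; -14.2500 0.0000]
K = S⁻¹·BᵀPA = [0.6246 1.1557; -0.7956 -0.0469]
A−BK = [0.1821 0.2740; 0.1543 0.3601]
AᵀP(A−BK) = [1.2828 1.7869; 1.7869 3.2646]
P' = Q + AᵀP(A−BK) = [1.7828 0.2869; 0.2869 12.2646]
tr(P') = 14.0474

0.6246 1.1557 -0.7956 -0.0469
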